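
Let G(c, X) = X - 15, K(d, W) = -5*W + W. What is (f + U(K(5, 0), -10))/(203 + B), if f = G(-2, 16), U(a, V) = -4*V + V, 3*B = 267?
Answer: 31/292 ≈ 0.10616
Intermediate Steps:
B = 89 (B = (⅓)*267 = 89)
K(d, W) = -4*W
U(a, V) = -3*V
G(c, X) = -15 + X
f = 1 (f = -15 + 16 = 1)
(f + U(K(5, 0), -10))/(203 + B) = (1 - 3*(-10))/(203 + 89) = (1 + 30)/292 = 31*(1/292) = 31/292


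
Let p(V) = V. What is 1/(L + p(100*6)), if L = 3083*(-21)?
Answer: -1/64143 ≈ -1.5590e-5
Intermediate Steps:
L = -64743
1/(L + p(100*6)) = 1/(-64743 + 100*6) = 1/(-64743 + 600) = 1/(-64143) = -1/64143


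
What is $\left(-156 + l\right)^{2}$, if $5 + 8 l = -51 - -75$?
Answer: $\frac{1510441}{64} \approx 23601.0$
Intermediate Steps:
$l = \frac{19}{8}$ ($l = - \frac{5}{8} + \frac{-51 - -75}{8} = - \frac{5}{8} + \frac{-51 + 75}{8} = - \frac{5}{8} + \frac{1}{8} \cdot 24 = - \frac{5}{8} + 3 = \frac{19}{8} \approx 2.375$)
$\left(-156 + l\right)^{2} = \left(-156 + \frac{19}{8}\right)^{2} = \left(- \frac{1229}{8}\right)^{2} = \frac{1510441}{64}$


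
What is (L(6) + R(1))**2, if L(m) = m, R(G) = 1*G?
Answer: 49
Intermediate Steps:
R(G) = G
(L(6) + R(1))**2 = (6 + 1)**2 = 7**2 = 49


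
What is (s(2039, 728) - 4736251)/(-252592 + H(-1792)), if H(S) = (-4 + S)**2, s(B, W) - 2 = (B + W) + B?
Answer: -4731443/2973024 ≈ -1.5915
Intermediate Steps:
s(B, W) = 2 + W + 2*B (s(B, W) = 2 + ((B + W) + B) = 2 + (W + 2*B) = 2 + W + 2*B)
(s(2039, 728) - 4736251)/(-252592 + H(-1792)) = ((2 + 728 + 2*2039) - 4736251)/(-252592 + (-4 - 1792)**2) = ((2 + 728 + 4078) - 4736251)/(-252592 + (-1796)**2) = (4808 - 4736251)/(-252592 + 3225616) = -4731443/2973024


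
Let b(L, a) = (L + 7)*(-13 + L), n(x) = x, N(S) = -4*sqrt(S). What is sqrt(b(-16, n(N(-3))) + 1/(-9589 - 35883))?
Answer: sqrt(688355078)/1624 ≈ 16.155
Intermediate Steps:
b(L, a) = (-13 + L)*(7 + L) (b(L, a) = (7 + L)*(-13 + L) = (-13 + L)*(7 + L))
sqrt(b(-16, n(N(-3))) + 1/(-9589 - 35883)) = sqrt((-91 + (-16)**2 - 6*(-16)) + 1/(-9589 - 35883)) = sqrt((-91 + 256 + 96) + 1/(-45472)) = sqrt(261 - 1/45472) = sqrt(11868191/45472) = sqrt(688355078)/1624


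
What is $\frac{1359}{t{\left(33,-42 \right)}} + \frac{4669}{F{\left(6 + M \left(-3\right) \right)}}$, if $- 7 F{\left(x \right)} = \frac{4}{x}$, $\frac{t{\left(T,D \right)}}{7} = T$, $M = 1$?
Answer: $- \frac{7547961}{308} \approx -24506.0$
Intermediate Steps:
$t{\left(T,D \right)} = 7 T$
$F{\left(x \right)} = - \frac{4}{7 x}$ ($F{\left(x \right)} = - \frac{4 \frac{1}{x}}{7} = - \frac{4}{7 x}$)
$\frac{1359}{t{\left(33,-42 \right)}} + \frac{4669}{F{\left(6 + M \left(-3\right) \right)}} = \frac{1359}{7 \cdot 33} + \frac{4669}{\left(- \frac{4}{7}\right) \frac{1}{6 + 1 \left(-3\right)}} = \frac{1359}{231} + \frac{4669}{\left(- \frac{4}{7}\right) \frac{1}{6 - 3}} = 1359 \cdot \frac{1}{231} + \frac{4669}{\left(- \frac{4}{7}\right) \frac{1}{3}} = \frac{453}{77} + \frac{4669}{\left(- \frac{4}{7}\right) \frac{1}{3}} = \frac{453}{77} + \frac{4669}{- \frac{4}{21}} = \frac{453}{77} + 4669 \left(- \frac{21}{4}\right) = \frac{453}{77} - \frac{98049}{4} = - \frac{7547961}{308}$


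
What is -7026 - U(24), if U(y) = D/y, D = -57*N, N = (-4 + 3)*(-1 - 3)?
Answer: -14033/2 ≈ -7016.5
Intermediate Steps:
N = 4 (N = -1*(-4) = 4)
D = -228 (D = -57*4 = -228)
U(y) = -228/y
-7026 - U(24) = -7026 - (-228)/24 = -7026 - 1*(-19/2) = -7026 + 19/2 = -14033/2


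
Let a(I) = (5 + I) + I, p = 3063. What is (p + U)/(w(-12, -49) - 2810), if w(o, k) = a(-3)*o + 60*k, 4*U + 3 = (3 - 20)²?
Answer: -6269/11476 ≈ -0.54627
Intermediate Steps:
U = 143/2 (U = -¾ + (3 - 20)²/4 = -¾ + (¼)*(-17)² = -¾ + (¼)*289 = -¾ + 289/4 = 143/2 ≈ 71.500)
a(I) = 5 + 2*I
w(o, k) = -o + 60*k (w(o, k) = (5 + 2*(-3))*o + 60*k = (5 - 6)*o + 60*k = -o + 60*k)
(p + U)/(w(-12, -49) - 2810) = (3063 + 143/2)/((-1*(-12) + 60*(-49)) - 2810) = 6269/(2*((12 - 2940) - 2810)) = 6269/(2*(-2928 - 2810)) = (6269/2)/(-5738) = (6269/2)*(-1/5738) = -6269/11476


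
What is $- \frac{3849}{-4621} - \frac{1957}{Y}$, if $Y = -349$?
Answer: $\frac{10386598}{1612729} \approx 6.4404$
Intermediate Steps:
$- \frac{3849}{-4621} - \frac{1957}{Y} = - \frac{3849}{-4621} - \frac{1957}{-349} = \left(-3849\right) \left(- \frac{1}{4621}\right) - - \frac{1957}{349} = \frac{3849}{4621} + \frac{1957}{349} = \frac{10386598}{1612729}$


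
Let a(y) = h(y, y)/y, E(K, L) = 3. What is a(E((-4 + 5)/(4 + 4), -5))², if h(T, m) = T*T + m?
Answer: 16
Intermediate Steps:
h(T, m) = m + T² (h(T, m) = T² + m = m + T²)
a(y) = (y + y²)/y
a(E((-4 + 5)/(4 + 4), -5))² = (1 + 3)² = 4² = 16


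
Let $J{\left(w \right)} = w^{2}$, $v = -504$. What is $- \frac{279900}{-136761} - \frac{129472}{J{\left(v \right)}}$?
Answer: $\frac{39726457}{25847829} \approx 1.5369$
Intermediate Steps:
$- \frac{279900}{-136761} - \frac{129472}{J{\left(v \right)}} = - \frac{279900}{-136761} - \frac{129472}{\left(-504\right)^{2}} = \left(-279900\right) \left(- \frac{1}{136761}\right) - \frac{129472}{254016} = \frac{93300}{45587} - \frac{289}{567} = \frac{39726457}{25847829}$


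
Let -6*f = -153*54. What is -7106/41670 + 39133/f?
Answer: 90049286/3187755 ≈ 28.249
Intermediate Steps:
f = 1377 (f = -(-51)*54/2 = -1/6*(-8262) = 1377)
-7106/41670 + 39133/f = -7106/41670 + 39133/1377 = -7106*1/41670 + 39133*(1/1377) = -3553/20835 + 39133/1377 = 90049286/3187755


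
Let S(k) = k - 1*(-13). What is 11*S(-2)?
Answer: 121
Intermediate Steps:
S(k) = 13 + k (S(k) = k + 13 = 13 + k)
11*S(-2) = 11*(13 - 2) = 11*11 = 121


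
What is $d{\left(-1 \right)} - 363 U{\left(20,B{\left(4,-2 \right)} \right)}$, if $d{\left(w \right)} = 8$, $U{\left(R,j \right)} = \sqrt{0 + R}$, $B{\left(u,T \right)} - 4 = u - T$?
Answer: $8 - 726 \sqrt{5} \approx -1615.4$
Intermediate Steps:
$B{\left(u,T \right)} = 4 + u - T$ ($B{\left(u,T \right)} = 4 - \left(T - u\right) = 4 + u - T$)
$U{\left(R,j \right)} = \sqrt{R}$
$d{\left(-1 \right)} - 363 U{\left(20,B{\left(4,-2 \right)} \right)} = 8 - 363 \sqrt{20} = 8 - 363 \cdot 2 \sqrt{5} = 8 - 726 \sqrt{5}$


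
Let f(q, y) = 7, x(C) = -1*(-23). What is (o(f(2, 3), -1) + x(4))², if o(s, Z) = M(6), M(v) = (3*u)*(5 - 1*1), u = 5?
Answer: 6889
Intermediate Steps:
x(C) = 23
M(v) = 60 (M(v) = (3*5)*(5 - 1*1) = 15*(5 - 1) = 15*4 = 60)
o(s, Z) = 60
(o(f(2, 3), -1) + x(4))² = (60 + 23)² = 83² = 6889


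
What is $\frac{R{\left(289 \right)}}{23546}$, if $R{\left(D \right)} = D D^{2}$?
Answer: $\frac{24137569}{23546} \approx 1025.1$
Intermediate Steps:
$R{\left(D \right)} = D^{3}$
$\frac{R{\left(289 \right)}}{23546} = \frac{289^{3}}{23546} = 24137569 \cdot \frac{1}{23546} = \frac{24137569}{23546}$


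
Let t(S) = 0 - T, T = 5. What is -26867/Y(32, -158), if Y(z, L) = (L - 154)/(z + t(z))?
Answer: 241803/104 ≈ 2325.0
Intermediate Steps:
t(S) = -5 (t(S) = 0 - 1*5 = 0 - 5 = -5)
Y(z, L) = (-154 + L)/(-5 + z) (Y(z, L) = (L - 154)/(z - 5) = (-154 + L)/(-5 + z))
-26867/Y(32, -158) = -26867*(-5 + 32)/(-154 - 158) = -26867/(-312/27) = -26867/((1/27)*(-312)) = -26867/(-104/9) = -26867*(-9/104) = 241803/104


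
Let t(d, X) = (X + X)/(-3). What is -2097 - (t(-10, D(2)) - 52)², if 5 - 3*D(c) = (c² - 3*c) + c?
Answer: -398341/81 ≈ -4917.8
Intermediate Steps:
D(c) = 5/3 - c²/3 + 2*c/3 (D(c) = 5/3 - ((c² - 3*c) + c)/3 = 5/3 - (c² - 2*c)/3 = 5/3 + (-c²/3 + 2*c/3) = 5/3 - c²/3 + 2*c/3)
t(d, X) = -2*X/3 (t(d, X) = (2*X)*(-⅓) = -2*X/3)
-2097 - (t(-10, D(2)) - 52)² = -2097 - (-2*(5/3 - ⅓*2² + (⅔)*2)/3 - 52)² = -2097 - (-2*(5/3 - ⅓*4 + 4/3)/3 - 52)² = -2097 - (-2*(5/3 - 4/3 + 4/3)/3 - 52)² = -2097 - (-⅔*5/3 - 52)² = -2097 - (-10/9 - 52)² = -2097 - (-478/9)² = -2097 - 1*228484/81 = -2097 - 228484/81 = -398341/81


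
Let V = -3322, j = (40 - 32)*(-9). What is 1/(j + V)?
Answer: -1/3394 ≈ -0.00029464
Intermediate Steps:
j = -72 (j = 8*(-9) = -72)
1/(j + V) = 1/(-72 - 3322) = 1/(-3394) = -1/3394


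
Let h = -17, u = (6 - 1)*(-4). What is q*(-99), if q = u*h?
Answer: -33660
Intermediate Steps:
u = -20 (u = 5*(-4) = -20)
q = 340 (q = -20*(-17) = 340)
q*(-99) = 340*(-99) = -33660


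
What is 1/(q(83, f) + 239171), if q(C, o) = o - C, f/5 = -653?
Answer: 1/235823 ≈ 4.2405e-6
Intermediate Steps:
f = -3265 (f = 5*(-653) = -3265)
1/(q(83, f) + 239171) = 1/((-3265 - 1*83) + 239171) = 1/((-3265 - 83) + 239171) = 1/(-3348 + 239171) = 1/235823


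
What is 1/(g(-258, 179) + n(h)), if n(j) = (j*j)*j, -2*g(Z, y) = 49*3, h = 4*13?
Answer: 2/281069 ≈ 7.1157e-6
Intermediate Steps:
h = 52
g(Z, y) = -147/2 (g(Z, y) = -49*3/2 = -½*147 = -147/2)
n(j) = j³ (n(j) = j²*j = j³)
1/(g(-258, 179) + n(h)) = 1/(-147/2 + 52³) = 1/(-147/2 + 140608) = 1/(281069/2) = 2/281069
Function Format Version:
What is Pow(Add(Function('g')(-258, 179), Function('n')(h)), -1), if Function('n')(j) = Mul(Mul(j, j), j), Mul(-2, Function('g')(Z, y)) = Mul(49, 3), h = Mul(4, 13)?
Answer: Rational(2, 281069) ≈ 7.1157e-6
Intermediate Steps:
h = 52
Function('g')(Z, y) = Rational(-147, 2) (Function('g')(Z, y) = Mul(Rational(-1, 2), Mul(49, 3)) = Mul(Rational(-1, 2), 147) = Rational(-147, 2))
Function('n')(j) = Pow(j, 3) (Function('n')(j) = Mul(Pow(j, 2), j) = Pow(j, 3))
Pow(Add(Function('g')(-258, 179), Function('n')(h)), -1) = Pow(Add(Rational(-147, 2), Pow(52, 3)), -1) = Pow(Add(Rational(-147, 2), 140608), -1) = Pow(Rational(281069, 2), -1) = Rational(2, 281069)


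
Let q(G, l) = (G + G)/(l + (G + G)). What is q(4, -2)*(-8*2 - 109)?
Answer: -500/3 ≈ -166.67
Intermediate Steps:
q(G, l) = 2*G/(l + 2*G) (q(G, l) = (2*G)/(l + 2*G) = 2*G/(l + 2*G))
q(4, -2)*(-8*2 - 109) = (2*4/(-2 + 2*4))*(-8*2 - 109) = (2*4/(-2 + 8))*(-16 - 109) = (2*4/6)*(-125) = (2*4*(⅙))*(-125) = (4/3)*(-125) = -500/3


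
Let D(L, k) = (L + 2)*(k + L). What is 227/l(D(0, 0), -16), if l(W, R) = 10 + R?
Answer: -227/6 ≈ -37.833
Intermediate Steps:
D(L, k) = (2 + L)*(L + k)
227/l(D(0, 0), -16) = 227/(10 - 16) = 227/(-6) = 227*(-⅙) = -227/6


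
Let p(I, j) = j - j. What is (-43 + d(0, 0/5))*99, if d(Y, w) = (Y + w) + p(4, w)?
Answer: -4257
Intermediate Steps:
p(I, j) = 0
d(Y, w) = Y + w (d(Y, w) = (Y + w) + 0 = Y + w)
(-43 + d(0, 0/5))*99 = (-43 + (0 + 0/5))*99 = (-43 + (0 + 0*(⅕)))*99 = (-43 + (0 + 0))*99 = (-43 + 0)*99 = -43*99 = -4257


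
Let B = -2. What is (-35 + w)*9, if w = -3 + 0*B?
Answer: -342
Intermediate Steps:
w = -3 (w = -3 + 0*(-2) = -3 + 0 = -3)
(-35 + w)*9 = (-35 - 3)*9 = -38*9 = -342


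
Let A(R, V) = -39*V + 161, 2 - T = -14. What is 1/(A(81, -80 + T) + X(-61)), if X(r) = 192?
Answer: 1/2849 ≈ 0.00035100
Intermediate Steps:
T = 16 (T = 2 - 1*(-14) = 2 + 14 = 16)
A(R, V) = 161 - 39*V
1/(A(81, -80 + T) + X(-61)) = 1/((161 - 39*(-80 + 16)) + 192) = 1/((161 - 39*(-64)) + 192) = 1/((161 + 2496) + 192) = 1/(2657 + 192) = 1/2849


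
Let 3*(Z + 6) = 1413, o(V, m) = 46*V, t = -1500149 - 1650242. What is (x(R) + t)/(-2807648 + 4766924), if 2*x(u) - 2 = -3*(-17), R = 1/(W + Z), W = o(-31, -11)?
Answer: -2100243/1306184 ≈ -1.6079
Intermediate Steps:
t = -3150391
W = -1426 (W = 46*(-31) = -1426)
Z = 465 (Z = -6 + (⅓)*1413 = -6 + 471 = 465)
R = -1/961 (R = 1/(-1426 + 465) = 1/(-961) = -1/961 ≈ -0.0010406)
x(u) = 53/2 (x(u) = 1 + (-3*(-17))/2 = 1 + (½)*51 = 1 + 51/2 = 53/2)
(x(R) + t)/(-2807648 + 4766924) = (53/2 - 3150391)/(-2807648 + 4766924) = -6300729/2/1959276 = -6300729/2*1/1959276 = -2100243/1306184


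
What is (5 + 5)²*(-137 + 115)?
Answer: -2200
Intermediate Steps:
(5 + 5)²*(-137 + 115) = 10²*(-22) = 100*(-22) = -2200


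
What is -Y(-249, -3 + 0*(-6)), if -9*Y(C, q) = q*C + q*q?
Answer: 84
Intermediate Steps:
Y(C, q) = -q**2/9 - C*q/9 (Y(C, q) = -(q*C + q*q)/9 = -(C*q + q**2)/9 = -(q**2 + C*q)/9 = -q**2/9 - C*q/9)
-Y(-249, -3 + 0*(-6)) = -(-1)*(-3 + 0*(-6))*(-249 + (-3 + 0*(-6)))/9 = -(-1)*(-3 + 0)*(-249 + (-3 + 0))/9 = -(-1)*(-3)*(-249 - 3)/9 = -(-1)*(-3)*(-252)/9 = -1*(-84) = 84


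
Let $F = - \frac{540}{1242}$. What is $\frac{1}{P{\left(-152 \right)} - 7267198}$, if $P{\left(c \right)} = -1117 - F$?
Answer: $- \frac{23}{167171235} \approx -1.3758 \cdot 10^{-7}$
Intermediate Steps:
$F = - \frac{10}{23}$ ($F = \left(-540\right) \frac{1}{1242} = - \frac{10}{23} \approx -0.43478$)
$P{\left(c \right)} = - \frac{25681}{23}$ ($P{\left(c \right)} = -1117 - - \frac{10}{23} = -1117 + \frac{10}{23} = - \frac{25681}{23}$)
$\frac{1}{P{\left(-152 \right)} - 7267198} = \frac{1}{- \frac{25681}{23} - 7267198} = \frac{1}{- \frac{167171235}{23}} = - \frac{23}{167171235}$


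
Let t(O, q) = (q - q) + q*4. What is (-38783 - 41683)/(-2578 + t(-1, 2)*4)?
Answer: 40233/1273 ≈ 31.605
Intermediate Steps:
t(O, q) = 4*q (t(O, q) = 0 + 4*q = 4*q)
(-38783 - 41683)/(-2578 + t(-1, 2)*4) = (-38783 - 41683)/(-2578 + (4*2)*4) = -80466/(-2578 + 8*4) = -80466/(-2578 + 32) = -80466/(-2546) = -80466*(-1/2546) = 40233/1273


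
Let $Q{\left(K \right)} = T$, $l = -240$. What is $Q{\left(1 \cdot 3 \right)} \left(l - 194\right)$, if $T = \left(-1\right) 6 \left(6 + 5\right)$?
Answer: $28644$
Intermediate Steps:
$T = -66$ ($T = \left(-6\right) 11 = -66$)
$Q{\left(K \right)} = -66$
$Q{\left(1 \cdot 3 \right)} \left(l - 194\right) = - 66 \left(-240 - 194\right) = \left(-66\right) \left(-434\right) = 28644$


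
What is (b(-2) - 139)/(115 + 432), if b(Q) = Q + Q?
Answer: -143/547 ≈ -0.26143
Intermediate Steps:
b(Q) = 2*Q
(b(-2) - 139)/(115 + 432) = (2*(-2) - 139)/(115 + 432) = (-4 - 139)/547 = -143*1/547 = -143/547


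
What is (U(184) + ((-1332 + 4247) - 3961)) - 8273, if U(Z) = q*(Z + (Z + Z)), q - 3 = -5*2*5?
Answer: -35263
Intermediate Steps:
q = -47 (q = 3 - 5*2*5 = 3 - 10*5 = 3 - 50 = -47)
U(Z) = -141*Z (U(Z) = -47*(Z + (Z + Z)) = -47*(Z + 2*Z) = -141*Z)
(U(184) + ((-1332 + 4247) - 3961)) - 8273 = (-141*184 + ((-1332 + 4247) - 3961)) - 8273 = (-25944 + (2915 - 3961)) - 8273 = (-25944 - 1046) - 8273 = -26990 - 8273 = -35263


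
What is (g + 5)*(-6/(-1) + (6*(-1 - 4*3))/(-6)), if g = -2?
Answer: 57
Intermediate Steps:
(g + 5)*(-6/(-1) + (6*(-1 - 4*3))/(-6)) = (-2 + 5)*(-6/(-1) + (6*(-1 - 4*3))/(-6)) = 3*(-6*(-1) + (6*(-1 - 12))*(-1/6)) = 3*(6 + (6*(-13))*(-1/6)) = 3*(6 - 78*(-1/6)) = 3*(6 + 13) = 3*19 = 57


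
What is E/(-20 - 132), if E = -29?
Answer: 29/152 ≈ 0.19079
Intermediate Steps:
E/(-20 - 132) = -29/(-20 - 132) = -29/(-152) = -29*(-1/152) = 29/152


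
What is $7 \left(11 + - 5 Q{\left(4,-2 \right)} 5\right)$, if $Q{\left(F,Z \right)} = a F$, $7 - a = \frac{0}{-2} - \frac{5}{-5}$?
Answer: $-4123$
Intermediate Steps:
$a = 6$ ($a = 7 - \left(\frac{0}{-2} - \frac{5}{-5}\right) = 7 - \left(0 \left(- \frac{1}{2}\right) - -1\right) = 7 - \left(0 + 1\right) = 7 - 1 = 6$)
$Q{\left(F,Z \right)} = 6 F$
$7 \left(11 + - 5 Q{\left(4,-2 \right)} 5\right) = 7 \left(11 + - 5 \cdot 6 \cdot 4 \cdot 5\right) = 7 \left(11 + \left(-5\right) 24 \cdot 5\right) = 7 \left(11 - 600\right) = 7 \left(-589\right) = -4123$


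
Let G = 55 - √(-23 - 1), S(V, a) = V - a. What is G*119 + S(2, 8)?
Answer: 6539 - 238*I*√6 ≈ 6539.0 - 582.98*I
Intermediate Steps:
G = 55 - 2*I*√6 (G = 55 - √(-24) = 55 - 2*I*√6 ≈ 55.0 - 4.899*I)
G*119 + S(2, 8) = (55 - 2*I*√6)*119 + (2 - 1*8) = (6545 - 238*I*√6) + (2 - 8) = (6545 - 238*I*√6) - 6 = 6539 - 238*I*√6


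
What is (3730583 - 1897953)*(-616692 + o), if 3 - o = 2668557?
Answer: -6020640376980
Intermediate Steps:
o = -2668554 (o = 3 - 1*2668557 = 3 - 2668557 = -2668554)
(3730583 - 1897953)*(-616692 + o) = (3730583 - 1897953)*(-616692 - 2668554) = 1832630*(-3285246) = -6020640376980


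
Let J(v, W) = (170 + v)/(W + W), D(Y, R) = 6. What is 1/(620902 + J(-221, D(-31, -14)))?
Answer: 4/2483591 ≈ 1.6106e-6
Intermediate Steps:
J(v, W) = (170 + v)/(2*W) (J(v, W) = (170 + v)/((2*W)) = (170 + v)*(1/(2*W)) = (170 + v)/(2*W))
1/(620902 + J(-221, D(-31, -14))) = 1/(620902 + (½)*(170 - 221)/6) = 1/(620902 + (½)*(⅙)*(-51)) = 1/(620902 - 17/4) = 1/(2483591/4) = 4/2483591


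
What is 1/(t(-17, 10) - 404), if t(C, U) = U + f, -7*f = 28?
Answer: -1/398 ≈ -0.0025126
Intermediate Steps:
f = -4 (f = -1/7*28 = -4)
t(C, U) = -4 + U (t(C, U) = U - 4 = -4 + U)
1/(t(-17, 10) - 404) = 1/((-4 + 10) - 404) = 1/(6 - 404) = 1/(-398) = -1/398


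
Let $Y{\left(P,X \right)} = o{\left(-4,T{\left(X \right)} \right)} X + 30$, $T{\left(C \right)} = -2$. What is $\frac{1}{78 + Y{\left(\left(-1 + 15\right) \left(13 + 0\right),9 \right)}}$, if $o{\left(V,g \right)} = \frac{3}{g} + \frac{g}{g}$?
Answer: $\frac{2}{207} \approx 0.0096618$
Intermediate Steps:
$o{\left(V,g \right)} = 1 + \frac{3}{g}$ ($o{\left(V,g \right)} = \frac{3}{g} + 1 = 1 + \frac{3}{g}$)
$Y{\left(P,X \right)} = 30 - \frac{X}{2}$ ($Y{\left(P,X \right)} = \frac{3 - 2}{-2} X + 30 = \left(- \frac{1}{2}\right) 1 X + 30 = - \frac{X}{2} + 30 = 30 - \frac{X}{2}$)
$\frac{1}{78 + Y{\left(\left(-1 + 15\right) \left(13 + 0\right),9 \right)}} = \frac{1}{78 + \left(30 - \frac{9}{2}\right)} = \frac{1}{78 + \frac{51}{2}} = \frac{1}{\frac{207}{2}} = \frac{2}{207}$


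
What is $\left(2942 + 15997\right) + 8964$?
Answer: $27903$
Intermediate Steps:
$\left(2942 + 15997\right) + 8964 = 18939 + 8964 = 27903$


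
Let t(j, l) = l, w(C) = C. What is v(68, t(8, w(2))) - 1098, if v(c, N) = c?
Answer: -1030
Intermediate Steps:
v(68, t(8, w(2))) - 1098 = 68 - 1098 = -1030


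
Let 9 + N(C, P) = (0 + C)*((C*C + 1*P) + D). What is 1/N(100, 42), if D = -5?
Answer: 1/1003691 ≈ 9.9632e-7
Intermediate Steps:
N(C, P) = -9 + C*(-5 + P + C²) (N(C, P) = -9 + (0 + C)*((C*C + 1*P) - 5) = -9 + C*((C² + P) - 5) = -9 + C*((P + C²) - 5) = -9 + C*(-5 + P + C²))
1/N(100, 42) = 1/(-9 + 100³ - 5*100 + 100*42) = 1/(-9 + 1000000 - 500 + 4200) = 1/1003691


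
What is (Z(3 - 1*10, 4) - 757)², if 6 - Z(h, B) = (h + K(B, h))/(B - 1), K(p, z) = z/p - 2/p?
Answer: 80550625/144 ≈ 5.5938e+5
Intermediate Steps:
K(p, z) = -2/p + z/p
Z(h, B) = 6 - (h + (-2 + h)/B)/(-1 + B) (Z(h, B) = 6 - (h + (-2 + h)/B)/(B - 1) = 6 - (h + (-2 + h)/B)/(-1 + B))
(Z(3 - 1*10, 4) - 757)² = ((2 - (3 - 1*10) - 1*4*(6 + (3 - 1*10) - 6*4))/(4*(-1 + 4)) - 757)² = ((¼)*(2 - (3 - 10) - 1*4*(6 + (3 - 10) - 24))/3 - 757)² = ((¼)*(⅓)*(2 - 1*(-7) - 1*4*(6 - 7 - 24)) - 757)² = ((¼)*(⅓)*(2 + 7 - 1*4*(-25)) - 757)² = ((¼)*(⅓)*(2 + 7 + 100) - 757)² = ((¼)*(⅓)*109 - 757)² = (109/12 - 757)² = (-8975/12)² = 80550625/144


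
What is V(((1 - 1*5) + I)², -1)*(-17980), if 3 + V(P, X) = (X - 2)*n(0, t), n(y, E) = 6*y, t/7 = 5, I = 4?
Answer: 53940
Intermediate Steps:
t = 35 (t = 7*5 = 35)
V(P, X) = -3 (V(P, X) = -3 + (X - 2)*(6*0) = -3 + (-2 + X)*0 = -3 + 0 = -3)
V(((1 - 1*5) + I)², -1)*(-17980) = -3*(-17980) = 53940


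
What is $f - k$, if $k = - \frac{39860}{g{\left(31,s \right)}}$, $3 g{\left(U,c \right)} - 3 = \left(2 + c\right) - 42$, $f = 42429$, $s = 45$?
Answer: $\frac{114753}{2} \approx 57377.0$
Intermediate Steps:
$g{\left(U,c \right)} = - \frac{37}{3} + \frac{c}{3}$ ($g{\left(U,c \right)} = 1 + \frac{\left(2 + c\right) - 42}{3} = 1 + \frac{-40 + c}{3} = 1 + \left(- \frac{40}{3} + \frac{c}{3}\right) = - \frac{37}{3} + \frac{c}{3}$)
$k = - \frac{29895}{2}$ ($k = - \frac{39860}{- \frac{37}{3} + \frac{1}{3} \cdot 45} = - \frac{39860}{- \frac{37}{3} + 15} = - \frac{39860}{\frac{8}{3}} = \left(-39860\right) \frac{3}{8} = - \frac{29895}{2} \approx -14948.0$)
$f - k = 42429 - - \frac{29895}{2} = 42429 + \frac{29895}{2} = \frac{114753}{2}$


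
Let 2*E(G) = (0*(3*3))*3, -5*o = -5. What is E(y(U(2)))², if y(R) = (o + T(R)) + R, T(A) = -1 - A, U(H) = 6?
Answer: 0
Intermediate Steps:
o = 1 (o = -⅕*(-5) = 1)
y(R) = 0 (y(R) = (1 + (-1 - R)) + R = -R + R = 0)
E(G) = 0 (E(G) = ((0*(3*3))*3)/2 = ((0*9)*3)/2 = (0*3)/2 = (½)*0 = 0)
E(y(U(2)))² = 0² = 0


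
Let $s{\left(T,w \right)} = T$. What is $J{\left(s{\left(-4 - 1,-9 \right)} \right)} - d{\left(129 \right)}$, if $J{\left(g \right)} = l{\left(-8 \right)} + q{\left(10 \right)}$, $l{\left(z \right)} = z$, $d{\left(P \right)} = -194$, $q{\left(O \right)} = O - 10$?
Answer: $186$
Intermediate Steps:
$q{\left(O \right)} = -10 + O$
$J{\left(g \right)} = -8$ ($J{\left(g \right)} = -8 + \left(-10 + 10\right) = -8 + 0 = -8$)
$J{\left(s{\left(-4 - 1,-9 \right)} \right)} - d{\left(129 \right)} = -8 - -194 = -8 + 194 = 186$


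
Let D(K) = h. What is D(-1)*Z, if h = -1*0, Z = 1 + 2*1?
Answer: 0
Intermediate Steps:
Z = 3 (Z = 1 + 2 = 3)
h = 0
D(K) = 0
D(-1)*Z = 0*3 = 0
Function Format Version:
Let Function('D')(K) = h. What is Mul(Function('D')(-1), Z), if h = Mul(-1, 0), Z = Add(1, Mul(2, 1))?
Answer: 0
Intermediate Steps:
Z = 3 (Z = Add(1, 2) = 3)
h = 0
Function('D')(K) = 0
Mul(Function('D')(-1), Z) = Mul(0, 3) = 0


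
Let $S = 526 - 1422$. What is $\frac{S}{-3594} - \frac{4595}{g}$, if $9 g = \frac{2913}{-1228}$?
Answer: $\frac{30420015068}{1744887} \approx 17434.0$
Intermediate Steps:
$g = - \frac{971}{3684}$ ($g = \frac{2913 \frac{1}{-1228}}{9} = \frac{2913 \left(- \frac{1}{1228}\right)}{9} = \frac{1}{9} \left(- \frac{2913}{1228}\right) = - \frac{971}{3684} \approx -0.26357$)
$S = -896$ ($S = 526 - 1422 = -896$)
$\frac{S}{-3594} - \frac{4595}{g} = - \frac{896}{-3594} - \frac{4595}{- \frac{971}{3684}} = \left(-896\right) \left(- \frac{1}{3594}\right) - - \frac{16927980}{971} = \frac{448}{1797} + \frac{16927980}{971} = \frac{30420015068}{1744887}$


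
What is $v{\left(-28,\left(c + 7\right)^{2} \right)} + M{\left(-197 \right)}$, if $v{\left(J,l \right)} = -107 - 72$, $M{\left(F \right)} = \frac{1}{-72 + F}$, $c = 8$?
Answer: $- \frac{48152}{269} \approx -179.0$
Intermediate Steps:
$v{\left(J,l \right)} = -179$
$v{\left(-28,\left(c + 7\right)^{2} \right)} + M{\left(-197 \right)} = -179 + \frac{1}{-72 - 197} = -179 + \frac{1}{-269} = -179 - \frac{1}{269} = - \frac{48152}{269}$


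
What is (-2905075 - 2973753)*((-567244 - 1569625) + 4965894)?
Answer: -16631351382700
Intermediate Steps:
(-2905075 - 2973753)*((-567244 - 1569625) + 4965894) = -5878828*(-2136869 + 4965894) = -5878828*2829025 = -16631351382700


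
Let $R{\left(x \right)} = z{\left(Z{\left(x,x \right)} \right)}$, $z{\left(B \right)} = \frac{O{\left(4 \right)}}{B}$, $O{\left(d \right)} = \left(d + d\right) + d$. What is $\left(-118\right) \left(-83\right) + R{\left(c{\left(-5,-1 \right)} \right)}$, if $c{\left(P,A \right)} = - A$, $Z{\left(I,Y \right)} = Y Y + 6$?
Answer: $\frac{68570}{7} \approx 9795.7$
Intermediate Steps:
$Z{\left(I,Y \right)} = 6 + Y^{2}$ ($Z{\left(I,Y \right)} = Y^{2} + 6 = 6 + Y^{2}$)
$O{\left(d \right)} = 3 d$ ($O{\left(d \right)} = 2 d + d = 3 d$)
$z{\left(B \right)} = \frac{12}{B}$ ($z{\left(B \right)} = \frac{3 \cdot 4}{B} = \frac{12}{B}$)
$R{\left(x \right)} = \frac{12}{6 + x^{2}}$
$\left(-118\right) \left(-83\right) + R{\left(c{\left(-5,-1 \right)} \right)} = \left(-118\right) \left(-83\right) + \frac{12}{6 + \left(\left(-1\right) \left(-1\right)\right)^{2}} = 9794 + \frac{12}{6 + 1^{2}} = 9794 + \frac{12}{6 + 1} = 9794 + \frac{12}{7} = \frac{68570}{7}$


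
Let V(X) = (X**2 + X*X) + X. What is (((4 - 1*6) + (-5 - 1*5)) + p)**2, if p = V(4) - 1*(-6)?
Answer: 900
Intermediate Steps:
V(X) = X + 2*X**2 (V(X) = (X**2 + X**2) + X = 2*X**2 + X = X + 2*X**2)
p = 42 (p = 4*(1 + 2*4) - 1*(-6) = 4*(1 + 8) + 6 = 4*9 + 6 = 36 + 6 = 42)
(((4 - 1*6) + (-5 - 1*5)) + p)**2 = (((4 - 1*6) + (-5 - 1*5)) + 42)**2 = (((4 - 6) + (-5 - 5)) + 42)**2 = ((-2 - 10) + 42)**2 = (-12 + 42)**2 = 30**2 = 900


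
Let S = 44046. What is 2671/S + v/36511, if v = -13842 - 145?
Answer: -518550521/1608163506 ≈ -0.32245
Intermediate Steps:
v = -13987
2671/S + v/36511 = 2671/44046 - 13987/36511 = -518550521/1608163506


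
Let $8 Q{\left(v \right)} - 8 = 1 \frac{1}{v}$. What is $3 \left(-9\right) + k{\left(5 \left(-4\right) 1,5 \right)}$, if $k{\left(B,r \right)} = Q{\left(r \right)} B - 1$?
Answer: $- \frac{97}{2} \approx -48.5$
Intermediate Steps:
$Q{\left(v \right)} = 1 + \frac{1}{8 v}$ ($Q{\left(v \right)} = 1 + \frac{1 \frac{1}{v}}{8} = 1 + \frac{1}{8 v}$)
$k{\left(B,r \right)} = -1 + \frac{B \left(\frac{1}{8} + r\right)}{r}$ ($k{\left(B,r \right)} = \frac{\frac{1}{8} + r}{r} B - 1 = \frac{B \left(\frac{1}{8} + r\right)}{r} - 1 = -1 + \frac{B \left(\frac{1}{8} + r\right)}{r}$)
$3 \left(-9\right) + k{\left(5 \left(-4\right) 1,5 \right)} = 3 \left(-9\right) + \left(-1 + 5 \left(-4\right) 1 + \frac{5 \left(-4\right) 1}{8 \cdot 5}\right) = -27 - \left(21 - \frac{1}{8} \left(\left(-20\right) 1\right) \frac{1}{5}\right) = -27 - \left(21 + \frac{1}{2}\right) = -27 - \frac{43}{2} = - \frac{97}{2}$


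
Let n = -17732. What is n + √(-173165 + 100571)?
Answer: -17732 + 3*I*√8066 ≈ -17732.0 + 269.43*I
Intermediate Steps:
n + √(-173165 + 100571) = -17732 + √(-173165 + 100571) = -17732 + √(-72594) = -17732 + 3*I*√8066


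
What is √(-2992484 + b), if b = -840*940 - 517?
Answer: 3*I*√420289 ≈ 1944.9*I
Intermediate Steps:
b = -790117 (b = -789600 - 517 = -790117)
√(-2992484 + b) = √(-2992484 - 790117) = √(-3782601) = 3*I*√420289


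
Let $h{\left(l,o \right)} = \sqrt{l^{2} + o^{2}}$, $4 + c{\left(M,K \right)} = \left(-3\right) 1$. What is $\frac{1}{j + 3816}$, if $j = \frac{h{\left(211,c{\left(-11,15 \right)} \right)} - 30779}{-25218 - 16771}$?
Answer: $\frac{6729190857167}{25683524978160239} + \frac{41989 \sqrt{44570}}{25683524978160239} \approx 0.000262$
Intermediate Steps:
$c{\left(M,K \right)} = -7$ ($c{\left(M,K \right)} = -4 - 3 = -7$)
$j = \frac{30779}{41989} - \frac{\sqrt{44570}}{41989}$ ($j = \frac{\sqrt{211^{2} + \left(-7\right)^{2}} - 30779}{-25218 - 16771} = \frac{\sqrt{44521 + 49} - 30779}{-41989} = \left(\sqrt{44570} - 30779\right) \left(- \frac{1}{41989}\right) = \left(-30779 + \sqrt{44570}\right) \left(- \frac{1}{41989}\right) = \frac{30779}{41989} - \frac{\sqrt{44570}}{41989} \approx 0.728$)
$\frac{1}{j + 3816} = \frac{1}{\left(\frac{30779}{41989} - \frac{\sqrt{44570}}{41989}\right) + 3816} = \frac{1}{\frac{160260803}{41989} - \frac{\sqrt{44570}}{41989}}$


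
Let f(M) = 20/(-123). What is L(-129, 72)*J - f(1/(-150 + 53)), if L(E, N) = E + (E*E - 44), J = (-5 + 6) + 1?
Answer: 4051148/123 ≈ 32936.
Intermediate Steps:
f(M) = -20/123 (f(M) = 20*(-1/123) = -20/123)
J = 2 (J = 1 + 1 = 2)
L(E, N) = -44 + E + E² (L(E, N) = E + (E² - 44) = E + (-44 + E²) = -44 + E + E²)
L(-129, 72)*J - f(1/(-150 + 53)) = (-44 - 129 + (-129)²)*2 - 1*(-20/123) = (-44 - 129 + 16641)*2 + 20/123 = 16468*2 + 20/123 = 32936 + 20/123 = 4051148/123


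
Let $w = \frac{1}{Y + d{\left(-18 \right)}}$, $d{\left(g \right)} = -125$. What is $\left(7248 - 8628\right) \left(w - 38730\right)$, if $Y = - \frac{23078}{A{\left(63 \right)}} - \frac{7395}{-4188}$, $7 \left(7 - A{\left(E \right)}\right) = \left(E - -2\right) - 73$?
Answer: $\frac{12577467344810760}{235324211} \approx 5.3447 \cdot 10^{7}$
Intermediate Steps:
$A{\left(E \right)} = \frac{120}{7} - \frac{E}{7}$ ($A{\left(E \right)} = 7 - \frac{\left(E - -2\right) - 73}{7} = 7 - \frac{\left(E + 2\right) - 73}{7} = 7 - \frac{\left(2 + E\right) - 73}{7} = 7 - \frac{-71 + E}{7} = 7 - \left(- \frac{71}{7} + \frac{E}{7}\right) = \frac{120}{7} - \frac{E}{7}$)
$Y = - \frac{225377711}{79572}$ ($Y = - \frac{23078}{\frac{120}{7} - 9} - \frac{7395}{-4188} = - \frac{23078}{\frac{120}{7} - 9} - - \frac{2465}{1396} = - \frac{23078}{\frac{57}{7}} + \frac{2465}{1396} = \left(-23078\right) \frac{7}{57} + \frac{2465}{1396} = - \frac{161546}{57} + \frac{2465}{1396} = - \frac{225377711}{79572} \approx -2832.4$)
$w = - \frac{79572}{235324211}$ ($w = \frac{1}{- \frac{225377711}{79572} - 125} = \frac{1}{- \frac{235324211}{79572}} = - \frac{79572}{235324211} \approx -0.00033814$)
$\left(7248 - 8628\right) \left(w - 38730\right) = \left(7248 - 8628\right) \left(- \frac{79572}{235324211} - 38730\right) = \left(-1380\right) \left(- \frac{9114106771602}{235324211}\right) = \frac{12577467344810760}{235324211}$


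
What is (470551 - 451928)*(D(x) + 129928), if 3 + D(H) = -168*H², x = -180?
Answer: -98949120325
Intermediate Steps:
D(H) = -3 - 168*H²
(470551 - 451928)*(D(x) + 129928) = (470551 - 451928)*((-3 - 168*(-180)²) + 129928) = 18623*((-3 - 168*32400) + 129928) = 18623*((-3 - 5443200) + 129928) = 18623*(-5443203 + 129928) = 18623*(-5313275) = -98949120325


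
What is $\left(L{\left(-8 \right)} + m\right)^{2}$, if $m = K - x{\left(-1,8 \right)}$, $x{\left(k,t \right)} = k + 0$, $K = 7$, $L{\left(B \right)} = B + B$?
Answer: $64$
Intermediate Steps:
$L{\left(B \right)} = 2 B$
$x{\left(k,t \right)} = k$
$m = 8$ ($m = 7 - -1 = 7 + 1 = 8$)
$\left(L{\left(-8 \right)} + m\right)^{2} = \left(2 \left(-8\right) + 8\right)^{2} = \left(-16 + 8\right)^{2} = \left(-8\right)^{2} = 64$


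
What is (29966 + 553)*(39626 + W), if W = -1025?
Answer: 1178063919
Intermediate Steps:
(29966 + 553)*(39626 + W) = (29966 + 553)*(39626 - 1025) = 30519*38601 = 1178063919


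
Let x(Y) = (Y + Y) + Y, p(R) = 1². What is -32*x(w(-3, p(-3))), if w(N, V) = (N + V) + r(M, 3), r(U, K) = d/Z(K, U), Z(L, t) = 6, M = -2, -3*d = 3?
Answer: 208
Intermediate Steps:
d = -1 (d = -⅓*3 = -1)
r(U, K) = -⅙ (r(U, K) = -1/6 = -1*⅙ = -⅙)
p(R) = 1
w(N, V) = -⅙ + N + V (w(N, V) = (N + V) - ⅙ = -⅙ + N + V)
x(Y) = 3*Y (x(Y) = 2*Y + Y = 3*Y)
-32*x(w(-3, p(-3))) = -96*(-⅙ - 3 + 1) = -96*(-13)/6 = -32*(-13/2) = 208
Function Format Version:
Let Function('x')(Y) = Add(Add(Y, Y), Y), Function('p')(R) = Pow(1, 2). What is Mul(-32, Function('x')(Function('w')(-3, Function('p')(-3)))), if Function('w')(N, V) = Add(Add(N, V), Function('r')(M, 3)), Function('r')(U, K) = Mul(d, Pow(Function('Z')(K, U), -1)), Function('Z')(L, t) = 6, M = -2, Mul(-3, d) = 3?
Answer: 208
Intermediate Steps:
d = -1 (d = Mul(Rational(-1, 3), 3) = -1)
Function('r')(U, K) = Rational(-1, 6) (Function('r')(U, K) = Mul(-1, Pow(6, -1)) = Mul(-1, Rational(1, 6)) = Rational(-1, 6))
Function('p')(R) = 1
Function('w')(N, V) = Add(Rational(-1, 6), N, V) (Function('w')(N, V) = Add(Add(N, V), Rational(-1, 6)) = Add(Rational(-1, 6), N, V))
Function('x')(Y) = Mul(3, Y) (Function('x')(Y) = Add(Mul(2, Y), Y) = Mul(3, Y))
Mul(-32, Function('x')(Function('w')(-3, Function('p')(-3)))) = Mul(-32, Mul(3, Add(Rational(-1, 6), -3, 1))) = Mul(-32, Mul(3, Rational(-13, 6))) = Mul(-32, Rational(-13, 2)) = 208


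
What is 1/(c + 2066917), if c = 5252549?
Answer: 1/7319466 ≈ 1.3662e-7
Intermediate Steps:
1/(c + 2066917) = 1/(5252549 + 2066917) = 1/7319466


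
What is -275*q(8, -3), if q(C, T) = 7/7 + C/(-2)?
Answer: 825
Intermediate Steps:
q(C, T) = 1 - C/2 (q(C, T) = 7*(1/7) + C*(-1/2) = 1 - C/2)
-275*q(8, -3) = -275*(1 - 1/2*8) = -275*(1 - 4) = -275*(-3) = 825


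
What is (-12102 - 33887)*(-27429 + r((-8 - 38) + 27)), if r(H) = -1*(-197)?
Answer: 1252372448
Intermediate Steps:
r(H) = 197
(-12102 - 33887)*(-27429 + r((-8 - 38) + 27)) = (-12102 - 33887)*(-27429 + 197) = -45989*(-27232) = 1252372448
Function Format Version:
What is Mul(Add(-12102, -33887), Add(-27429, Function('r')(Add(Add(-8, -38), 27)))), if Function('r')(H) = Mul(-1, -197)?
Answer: 1252372448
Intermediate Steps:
Function('r')(H) = 197
Mul(Add(-12102, -33887), Add(-27429, Function('r')(Add(Add(-8, -38), 27)))) = Mul(Add(-12102, -33887), Add(-27429, 197)) = Mul(-45989, -27232) = 1252372448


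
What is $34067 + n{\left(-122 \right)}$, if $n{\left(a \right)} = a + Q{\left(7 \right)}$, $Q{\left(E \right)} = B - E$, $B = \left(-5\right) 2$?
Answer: $33928$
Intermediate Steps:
$B = -10$
$Q{\left(E \right)} = -10 - E$
$n{\left(a \right)} = -17 + a$ ($n{\left(a \right)} = a - 17 = -17 + a$)
$34067 + n{\left(-122 \right)} = 34067 - 139 = 33928$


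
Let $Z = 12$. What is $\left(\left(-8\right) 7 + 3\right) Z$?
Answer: $-636$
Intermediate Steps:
$\left(\left(-8\right) 7 + 3\right) Z = \left(\left(-8\right) 7 + 3\right) 12 = \left(-56 + 3\right) 12 = \left(-53\right) 12 = -636$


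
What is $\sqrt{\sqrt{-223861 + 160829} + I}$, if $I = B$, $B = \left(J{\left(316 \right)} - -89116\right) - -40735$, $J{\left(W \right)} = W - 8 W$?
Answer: $\sqrt{127639 + 2 i \sqrt{15758}} \approx 357.27 + 0.351 i$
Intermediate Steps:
$J{\left(W \right)} = - 7 W$
$B = 127639$ ($B = \left(\left(-7\right) 316 - -89116\right) - -40735 = \left(-2212 + 89116\right) + 40735 = 86904 + 40735 = 127639$)
$I = 127639$
$\sqrt{\sqrt{-223861 + 160829} + I} = \sqrt{\sqrt{-223861 + 160829} + 127639} = \sqrt{\sqrt{-63032} + 127639} = \sqrt{2 i \sqrt{15758} + 127639} = \sqrt{127639 + 2 i \sqrt{15758}}$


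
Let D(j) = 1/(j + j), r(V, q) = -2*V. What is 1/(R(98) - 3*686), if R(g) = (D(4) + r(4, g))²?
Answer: -64/127743 ≈ -0.00050101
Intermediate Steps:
D(j) = 1/(2*j)
R(g) = 3969/64 (R(g) = ((½)/4 - 2*4)² = ((½)*(¼) - 8)² = (⅛ - 8)² = (-63/8)² = 3969/64)
1/(R(98) - 3*686) = 1/(3969/64 - 3*686) = 1/(3969/64 - 2058) = 1/(-127743/64) = -64/127743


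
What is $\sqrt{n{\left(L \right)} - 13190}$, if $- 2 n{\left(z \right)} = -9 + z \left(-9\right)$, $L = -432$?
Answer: $\frac{i \sqrt{60518}}{2} \approx 123.0 i$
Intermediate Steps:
$n{\left(z \right)} = \frac{9}{2} + \frac{9 z}{2}$ ($n{\left(z \right)} = - \frac{-9 + z \left(-9\right)}{2} = - \frac{-9 - 9 z}{2} = \frac{9}{2} + \frac{9 z}{2}$)
$\sqrt{n{\left(L \right)} - 13190} = \sqrt{\left(\frac{9}{2} + \frac{9}{2} \left(-432\right)\right) - 13190} = \sqrt{\left(\frac{9}{2} - 1944\right) - 13190} = \sqrt{- \frac{3879}{2} - 13190} = \sqrt{- \frac{30259}{2}} = \frac{i \sqrt{60518}}{2}$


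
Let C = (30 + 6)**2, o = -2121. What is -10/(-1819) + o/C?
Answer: -1281713/785808 ≈ -1.6311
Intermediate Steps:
C = 1296 (C = 36**2 = 1296)
-10/(-1819) + o/C = -10/(-1819) - 2121/1296 = -10*(-1/1819) - 2121*1/1296 = 10/1819 - 707/432 = -1281713/785808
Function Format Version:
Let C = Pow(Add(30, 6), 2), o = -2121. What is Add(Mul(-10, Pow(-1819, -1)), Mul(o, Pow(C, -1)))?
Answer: Rational(-1281713, 785808) ≈ -1.6311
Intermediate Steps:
C = 1296 (C = Pow(36, 2) = 1296)
Add(Mul(-10, Pow(-1819, -1)), Mul(o, Pow(C, -1))) = Add(Mul(-10, Pow(-1819, -1)), Mul(-2121, Pow(1296, -1))) = Add(Mul(-10, Rational(-1, 1819)), Mul(-2121, Rational(1, 1296))) = Add(Rational(10, 1819), Rational(-707, 432)) = Rational(-1281713, 785808)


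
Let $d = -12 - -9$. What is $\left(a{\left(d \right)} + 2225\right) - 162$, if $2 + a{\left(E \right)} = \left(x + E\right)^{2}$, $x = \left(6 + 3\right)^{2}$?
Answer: $8145$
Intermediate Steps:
$d = -3$ ($d = -12 + 9 = -3$)
$x = 81$ ($x = 9^{2} = 81$)
$a{\left(E \right)} = -2 + \left(81 + E\right)^{2}$
$\left(a{\left(d \right)} + 2225\right) - 162 = \left(\left(-2 + \left(81 - 3\right)^{2}\right) + 2225\right) - 162 = \left(\left(-2 + 78^{2}\right) + 2225\right) - 162 = \left(\left(-2 + 6084\right) + 2225\right) - 162 = \left(6082 + 2225\right) - 162 = 8307 - 162 = 8145$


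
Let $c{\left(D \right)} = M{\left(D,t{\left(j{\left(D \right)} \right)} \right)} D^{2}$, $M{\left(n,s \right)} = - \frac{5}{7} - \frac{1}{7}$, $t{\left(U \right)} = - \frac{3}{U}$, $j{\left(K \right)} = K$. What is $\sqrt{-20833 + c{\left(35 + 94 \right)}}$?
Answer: $\frac{i \sqrt{1719739}}{7} \approx 187.34 i$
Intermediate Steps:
$M{\left(n,s \right)} = - \frac{6}{7}$ ($M{\left(n,s \right)} = \left(-5\right) \frac{1}{7} - \frac{1}{7} = - \frac{5}{7} - \frac{1}{7} = - \frac{6}{7}$)
$c{\left(D \right)} = - \frac{6 D^{2}}{7}$
$\sqrt{-20833 + c{\left(35 + 94 \right)}} = \sqrt{-20833 - \frac{6 \left(35 + 94\right)^{2}}{7}} = \sqrt{-20833 - \frac{6 \cdot 129^{2}}{7}} = \sqrt{-20833 - \frac{99846}{7}} = \sqrt{- \frac{245677}{7}} = \frac{i \sqrt{1719739}}{7}$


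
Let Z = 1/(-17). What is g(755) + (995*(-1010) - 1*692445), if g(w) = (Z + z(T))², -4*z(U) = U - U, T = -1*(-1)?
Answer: -490547154/289 ≈ -1.6974e+6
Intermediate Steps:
T = 1
z(U) = 0 (z(U) = -(U - U)/4 = -¼*0 = 0)
Z = -1/17 ≈ -0.058824
g(w) = 1/289 (g(w) = (-1/17 + 0)² = (-1/17)² = 1/289)
g(755) + (995*(-1010) - 1*692445) = 1/289 + (995*(-1010) - 1*692445) = 1/289 + (-1004950 - 692445) = 1/289 - 1697395 = -490547154/289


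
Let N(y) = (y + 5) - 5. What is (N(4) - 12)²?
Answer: 64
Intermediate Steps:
N(y) = y (N(y) = (5 + y) - 5 = y)
(N(4) - 12)² = (4 - 12)² = (-8)² = 64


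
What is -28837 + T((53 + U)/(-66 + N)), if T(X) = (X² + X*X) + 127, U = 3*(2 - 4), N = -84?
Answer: -322985291/11250 ≈ -28710.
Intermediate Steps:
U = -6 (U = 3*(-2) = -6)
T(X) = 127 + 2*X² (T(X) = (X² + X²) + 127 = 2*X² + 127 = 127 + 2*X²)
-28837 + T((53 + U)/(-66 + N)) = -28837 + (127 + 2*((53 - 6)/(-66 - 84))²) = -28837 + (127 + 2*(47/(-150))²) = -28837 + (127 + 2*(47*(-1/150))²) = -28837 + (127 + 2*(-47/150)²) = -28837 + (127 + 2*(2209/22500)) = -28837 + (127 + 2209/11250) = -28837 + 1430959/11250 = -322985291/11250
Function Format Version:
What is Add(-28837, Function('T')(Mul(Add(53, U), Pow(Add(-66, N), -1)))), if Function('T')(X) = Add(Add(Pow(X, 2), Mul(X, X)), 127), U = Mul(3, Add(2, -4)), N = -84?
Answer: Rational(-322985291, 11250) ≈ -28710.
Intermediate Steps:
U = -6 (U = Mul(3, -2) = -6)
Function('T')(X) = Add(127, Mul(2, Pow(X, 2))) (Function('T')(X) = Add(Add(Pow(X, 2), Pow(X, 2)), 127) = Add(Mul(2, Pow(X, 2)), 127) = Add(127, Mul(2, Pow(X, 2))))
Add(-28837, Function('T')(Mul(Add(53, U), Pow(Add(-66, N), -1)))) = Add(-28837, Add(127, Mul(2, Pow(Mul(Add(53, -6), Pow(Add(-66, -84), -1)), 2)))) = Add(-28837, Add(127, Mul(2, Pow(Mul(47, Pow(-150, -1)), 2)))) = Add(-28837, Add(127, Mul(2, Pow(Mul(47, Rational(-1, 150)), 2)))) = Add(-28837, Add(127, Mul(2, Pow(Rational(-47, 150), 2)))) = Add(-28837, Add(127, Mul(2, Rational(2209, 22500)))) = Add(-28837, Add(127, Rational(2209, 11250))) = Add(-28837, Rational(1430959, 11250)) = Rational(-322985291, 11250)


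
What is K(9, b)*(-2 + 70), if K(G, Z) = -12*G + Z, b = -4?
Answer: -7616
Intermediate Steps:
K(G, Z) = Z - 12*G
K(9, b)*(-2 + 70) = (-4 - 12*9)*(-2 + 70) = (-4 - 108)*68 = -112*68 = -7616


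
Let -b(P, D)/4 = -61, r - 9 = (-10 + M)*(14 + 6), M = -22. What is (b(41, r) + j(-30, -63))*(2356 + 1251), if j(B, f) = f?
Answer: 652867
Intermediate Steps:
r = -631 (r = 9 + (-10 - 22)*(14 + 6) = 9 - 32*20 = 9 - 640 = -631)
b(P, D) = 244 (b(P, D) = -4*(-61) = 244)
(b(41, r) + j(-30, -63))*(2356 + 1251) = (244 - 63)*(2356 + 1251) = 181*3607 = 652867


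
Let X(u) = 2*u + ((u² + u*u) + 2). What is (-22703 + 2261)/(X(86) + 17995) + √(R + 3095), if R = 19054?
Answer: -6814/10987 + 3*√2461 ≈ 148.21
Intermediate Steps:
X(u) = 2 + 2*u + 2*u² (X(u) = 2*u + ((u² + u²) + 2) = 2*u + (2*u² + 2) = 2*u + (2 + 2*u²) = 2 + 2*u + 2*u²)
(-22703 + 2261)/(X(86) + 17995) + √(R + 3095) = (-22703 + 2261)/((2 + 2*86 + 2*86²) + 17995) + √(19054 + 3095) = -20442/((2 + 172 + 2*7396) + 17995) + √22149 = -20442/((2 + 172 + 14792) + 17995) + 3*√2461 = -20442/(14966 + 17995) + 3*√2461 = -20442/32961 + 3*√2461 = -20442*1/32961 + 3*√2461 = -6814/10987 + 3*√2461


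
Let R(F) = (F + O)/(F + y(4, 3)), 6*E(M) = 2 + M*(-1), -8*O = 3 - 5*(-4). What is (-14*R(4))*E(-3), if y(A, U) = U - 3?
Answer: -105/32 ≈ -3.2813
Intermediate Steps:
O = -23/8 (O = -(3 - 5*(-4))/8 = -(3 + 20)/8 = -⅛*23 = -23/8 ≈ -2.8750)
y(A, U) = -3 + U
E(M) = ⅓ - M/6 (E(M) = (2 + M*(-1))/6 = (2 - M)/6 = ⅓ - M/6)
R(F) = (-23/8 + F)/F (R(F) = (F - 23/8)/(F + (-3 + 3)) = (-23/8 + F)/(F + 0) = (-23/8 + F)/F)
(-14*R(4))*E(-3) = (-14*(-23/8 + 4)/4)*(⅓ - ⅙*(-3)) = (-7*9/(2*8))*(⅓ + ½) = -14*9/32*(⅚) = -63/16*⅚ = -105/32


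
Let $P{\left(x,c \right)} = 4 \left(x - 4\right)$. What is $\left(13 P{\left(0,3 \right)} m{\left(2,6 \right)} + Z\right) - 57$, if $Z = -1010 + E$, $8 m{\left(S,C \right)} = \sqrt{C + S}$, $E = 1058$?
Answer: $-9 - 52 \sqrt{2} \approx -82.539$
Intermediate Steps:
$P{\left(x,c \right)} = -16 + 4 x$ ($P{\left(x,c \right)} = 4 \left(-4 + x\right) = -16 + 4 x$)
$m{\left(S,C \right)} = \frac{\sqrt{C + S}}{8}$
$Z = 48$ ($Z = -1010 + 1058 = 48$)
$\left(13 P{\left(0,3 \right)} m{\left(2,6 \right)} + Z\right) - 57 = \left(13 \left(-16 + 4 \cdot 0\right) \frac{\sqrt{6 + 2}}{8} + 48\right) - 57 = \left(13 \left(-16 + 0\right) \frac{\sqrt{8}}{8} + 48\right) - 57 = \left(13 \left(-16\right) \frac{2 \sqrt{2}}{8} + 48\right) - 57 = \left(- 208 \frac{\sqrt{2}}{4} + 48\right) - 57 = \left(- 52 \sqrt{2} + 48\right) - 57 = \left(48 - 52 \sqrt{2}\right) - 57 = -9 - 52 \sqrt{2}$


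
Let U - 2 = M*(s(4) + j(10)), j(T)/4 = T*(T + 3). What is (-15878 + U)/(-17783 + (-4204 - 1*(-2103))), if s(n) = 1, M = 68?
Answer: -4888/4971 ≈ -0.98330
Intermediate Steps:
j(T) = 4*T*(3 + T) (j(T) = 4*(T*(T + 3)) = 4*(T*(3 + T)) = 4*T*(3 + T))
U = 35430 (U = 2 + 68*(1 + 4*10*(3 + 10)) = 2 + 68*(1 + 4*10*13) = 2 + 68*(1 + 520) = 2 + 68*521 = 2 + 35428 = 35430)
(-15878 + U)/(-17783 + (-4204 - 1*(-2103))) = (-15878 + 35430)/(-17783 + (-4204 - 1*(-2103))) = 19552/(-17783 + (-4204 + 2103)) = 19552/(-17783 - 2101) = 19552/(-19884) = 19552*(-1/19884) = -4888/4971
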